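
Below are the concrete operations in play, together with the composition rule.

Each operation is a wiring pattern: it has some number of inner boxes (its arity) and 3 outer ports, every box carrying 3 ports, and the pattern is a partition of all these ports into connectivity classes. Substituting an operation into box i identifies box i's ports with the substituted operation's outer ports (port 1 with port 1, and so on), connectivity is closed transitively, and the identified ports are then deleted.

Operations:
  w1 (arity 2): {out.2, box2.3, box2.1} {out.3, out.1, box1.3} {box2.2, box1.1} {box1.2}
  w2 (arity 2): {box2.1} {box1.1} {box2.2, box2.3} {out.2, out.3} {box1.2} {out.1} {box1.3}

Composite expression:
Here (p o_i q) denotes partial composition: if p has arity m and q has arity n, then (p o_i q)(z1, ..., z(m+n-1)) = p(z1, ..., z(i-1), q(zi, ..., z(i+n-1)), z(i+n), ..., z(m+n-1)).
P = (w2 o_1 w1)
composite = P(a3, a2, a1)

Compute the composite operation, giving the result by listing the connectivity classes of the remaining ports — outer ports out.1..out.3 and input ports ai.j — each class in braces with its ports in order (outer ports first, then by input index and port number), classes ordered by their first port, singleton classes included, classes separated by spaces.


{out.1} {out.2, out.3} {a1.1} {a1.2, a1.3} {a2.1, a2.3} {a2.2, a3.1} {a3.2} {a3.3}

Connectivity passes through glued w2-boundaries; trace each wire chain.
after w1, the pattern on (a3, a2) reads {out.1, out.3, a3.3} {out.2, a2.1, a2.3} {a2.2, a3.1} {a3.2} (out.j = its outer ports)
after w2, the pattern on (a3, a2, a1) reads {out.1} {out.2, out.3} {a1.1} {a1.2, a1.3} {a2.1, a2.3} {a2.2, a3.1} {a3.2} {a3.3} (out.j = its outer ports)


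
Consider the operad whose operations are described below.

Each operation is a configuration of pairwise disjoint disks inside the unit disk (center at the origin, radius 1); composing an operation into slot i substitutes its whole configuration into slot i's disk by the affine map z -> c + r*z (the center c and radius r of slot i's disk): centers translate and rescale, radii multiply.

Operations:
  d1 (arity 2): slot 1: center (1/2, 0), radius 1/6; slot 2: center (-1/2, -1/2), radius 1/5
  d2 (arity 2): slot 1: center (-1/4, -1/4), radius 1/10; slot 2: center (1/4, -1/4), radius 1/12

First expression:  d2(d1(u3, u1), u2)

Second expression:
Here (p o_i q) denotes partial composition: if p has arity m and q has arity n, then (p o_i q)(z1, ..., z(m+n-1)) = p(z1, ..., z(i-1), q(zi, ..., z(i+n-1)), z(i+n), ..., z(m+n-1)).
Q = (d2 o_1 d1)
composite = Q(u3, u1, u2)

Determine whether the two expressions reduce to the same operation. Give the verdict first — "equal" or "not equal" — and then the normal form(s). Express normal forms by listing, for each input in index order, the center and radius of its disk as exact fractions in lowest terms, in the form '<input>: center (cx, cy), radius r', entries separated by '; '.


equal; the common form is u1: center (-3/10, -3/10), radius 1/50; u2: center (1/4, -1/4), radius 1/12; u3: center (-1/5, -1/4), radius 1/60

Normal form of the first expression: u1: center (-3/10, -3/10), radius 1/50; u2: center (1/4, -1/4), radius 1/12; u3: center (-1/5, -1/4), radius 1/60
Normal form of the second expression: u1: center (-3/10, -3/10), radius 1/50; u2: center (1/4, -1/4), radius 1/12; u3: center (-1/5, -1/4), radius 1/60
The normal forms match — equal.


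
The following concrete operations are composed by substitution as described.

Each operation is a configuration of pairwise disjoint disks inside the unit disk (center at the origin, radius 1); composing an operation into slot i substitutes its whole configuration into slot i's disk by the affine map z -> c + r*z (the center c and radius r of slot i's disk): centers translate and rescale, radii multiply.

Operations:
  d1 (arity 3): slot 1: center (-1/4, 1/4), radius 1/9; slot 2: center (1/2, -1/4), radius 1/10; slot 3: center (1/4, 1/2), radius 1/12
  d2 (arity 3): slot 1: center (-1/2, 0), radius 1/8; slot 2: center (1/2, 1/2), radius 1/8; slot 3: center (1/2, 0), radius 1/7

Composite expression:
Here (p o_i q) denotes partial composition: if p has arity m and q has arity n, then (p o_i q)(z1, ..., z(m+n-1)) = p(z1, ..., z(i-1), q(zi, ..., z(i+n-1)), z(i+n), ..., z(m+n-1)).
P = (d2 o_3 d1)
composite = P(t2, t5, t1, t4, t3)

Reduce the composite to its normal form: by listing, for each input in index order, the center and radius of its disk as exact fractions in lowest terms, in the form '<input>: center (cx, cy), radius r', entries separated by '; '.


t1: center (13/28, 1/28), radius 1/63; t2: center (-1/2, 0), radius 1/8; t3: center (15/28, 1/14), radius 1/84; t4: center (4/7, -1/28), radius 1/70; t5: center (1/2, 1/2), radius 1/8


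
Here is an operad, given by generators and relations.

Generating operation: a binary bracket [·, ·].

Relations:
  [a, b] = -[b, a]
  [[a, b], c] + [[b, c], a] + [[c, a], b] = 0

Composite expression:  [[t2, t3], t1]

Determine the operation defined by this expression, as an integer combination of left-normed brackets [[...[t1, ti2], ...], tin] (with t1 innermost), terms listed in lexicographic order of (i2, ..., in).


Left-normed coefficients sit on the t1-initial expansion words.
Composite bracket: [[t2, t3], t1]
Under [a, b] = ab - ba we get 4 signed associative words (2^2 = 4).
Only words starting with t1 matter:
  sign of t1t2t3 is -1, so it contributes -[[t1, t2], t3]
  sign of t1t3t2 is +1, so it contributes +[[t1, t3], t2]

-[[t1, t2], t3] + [[t1, t3], t2]


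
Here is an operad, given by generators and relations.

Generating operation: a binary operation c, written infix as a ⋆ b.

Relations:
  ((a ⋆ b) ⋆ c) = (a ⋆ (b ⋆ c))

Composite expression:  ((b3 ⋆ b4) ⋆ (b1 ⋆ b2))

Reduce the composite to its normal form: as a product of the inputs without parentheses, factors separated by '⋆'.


b3 ⋆ b4 ⋆ b1 ⋆ b2


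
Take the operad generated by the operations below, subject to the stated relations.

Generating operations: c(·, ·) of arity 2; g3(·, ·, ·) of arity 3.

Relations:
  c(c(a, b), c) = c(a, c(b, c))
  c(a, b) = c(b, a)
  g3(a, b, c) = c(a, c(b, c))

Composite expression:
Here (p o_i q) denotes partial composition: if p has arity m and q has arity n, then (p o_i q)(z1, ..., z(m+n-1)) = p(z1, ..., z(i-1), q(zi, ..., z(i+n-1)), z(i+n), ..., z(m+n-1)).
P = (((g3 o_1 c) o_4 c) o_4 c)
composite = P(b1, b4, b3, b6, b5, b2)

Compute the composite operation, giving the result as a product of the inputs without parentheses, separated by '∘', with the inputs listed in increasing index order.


Shape and order are irrelevant to g3; the b-input set decides.
c(b1, b4) reduces to b1 ∘ b4
c(b6, b5) reduces to b6 ∘ b5
c(c(b6, b5), b2) reduces to b6 ∘ b5 ∘ b2
g3(c(b1, b4), b3, c(c(b6, b5), b2)) reduces to b1 ∘ b4 ∘ b3 ∘ b6 ∘ b5 ∘ b2
reordering the factors by index: b1 ∘ b2 ∘ b3 ∘ b4 ∘ b5 ∘ b6

b1 ∘ b2 ∘ b3 ∘ b4 ∘ b5 ∘ b6


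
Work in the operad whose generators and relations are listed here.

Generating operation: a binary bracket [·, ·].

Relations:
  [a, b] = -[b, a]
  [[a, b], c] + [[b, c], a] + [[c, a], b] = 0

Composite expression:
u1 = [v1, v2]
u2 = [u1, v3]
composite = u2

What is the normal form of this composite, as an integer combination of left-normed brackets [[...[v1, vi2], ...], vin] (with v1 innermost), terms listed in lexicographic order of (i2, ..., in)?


[[v1, v2], v3]


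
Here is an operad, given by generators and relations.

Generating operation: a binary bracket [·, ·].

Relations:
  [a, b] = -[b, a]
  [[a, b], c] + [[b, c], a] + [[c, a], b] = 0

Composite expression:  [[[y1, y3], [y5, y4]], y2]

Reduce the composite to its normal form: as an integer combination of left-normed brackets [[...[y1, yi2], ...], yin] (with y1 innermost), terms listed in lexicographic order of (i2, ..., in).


-[[[[y1, y3], y4], y5], y2] + [[[[y1, y3], y5], y4], y2]

Antisymmetry and Jacobi reduce to y1-anchored left-normed brackets.
Composite bracket: [[[y1, y3], [y5, y4]], y2]
Applying ab - ba throughout gives 16 signed words (2^4 = 16).
Only words starting with y1 matter:
  word y1y3y4y5y2 has sign -1, contributing -[[[[y1, y3], y4], y5], y2]
  word y1y3y5y4y2 has sign +1, contributing +[[[[y1, y3], y5], y4], y2]


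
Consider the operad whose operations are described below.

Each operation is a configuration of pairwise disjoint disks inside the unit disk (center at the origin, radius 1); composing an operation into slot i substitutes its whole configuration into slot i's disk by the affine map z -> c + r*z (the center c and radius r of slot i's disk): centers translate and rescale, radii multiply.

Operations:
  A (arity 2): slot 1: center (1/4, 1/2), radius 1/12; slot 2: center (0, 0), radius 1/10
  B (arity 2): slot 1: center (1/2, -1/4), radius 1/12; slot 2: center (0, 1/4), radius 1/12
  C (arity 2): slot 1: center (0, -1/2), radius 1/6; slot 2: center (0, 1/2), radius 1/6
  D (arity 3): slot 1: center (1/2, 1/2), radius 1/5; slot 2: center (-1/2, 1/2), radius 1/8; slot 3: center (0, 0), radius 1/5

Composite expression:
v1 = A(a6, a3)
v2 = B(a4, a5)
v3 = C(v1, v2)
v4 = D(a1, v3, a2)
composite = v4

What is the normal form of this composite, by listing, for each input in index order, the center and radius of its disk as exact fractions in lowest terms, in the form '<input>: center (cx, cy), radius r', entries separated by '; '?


a1: center (1/2, 1/2), radius 1/5; a2: center (0, 0), radius 1/5; a3: center (-1/2, 7/16), radius 1/480; a4: center (-47/96, 107/192), radius 1/576; a5: center (-1/2, 109/192), radius 1/576; a6: center (-95/192, 43/96), radius 1/576

Below D, radii multiply path by path; the a-disk centers shift.
a1 passes through 1 substitution, ending at center (1/2, 1/2), radius 1/5
a6 passes through 3 substitutions, ending at center (-95/192, 43/96), radius 1/576
a3 passes through 3 substitutions, ending at center (-1/2, 7/16), radius 1/480
a4 passes through 3 substitutions, ending at center (-47/96, 107/192), radius 1/576
a5 passes through 3 substitutions, ending at center (-1/2, 109/192), radius 1/576
a2 passes through 1 substitution, ending at center (0, 0), radius 1/5


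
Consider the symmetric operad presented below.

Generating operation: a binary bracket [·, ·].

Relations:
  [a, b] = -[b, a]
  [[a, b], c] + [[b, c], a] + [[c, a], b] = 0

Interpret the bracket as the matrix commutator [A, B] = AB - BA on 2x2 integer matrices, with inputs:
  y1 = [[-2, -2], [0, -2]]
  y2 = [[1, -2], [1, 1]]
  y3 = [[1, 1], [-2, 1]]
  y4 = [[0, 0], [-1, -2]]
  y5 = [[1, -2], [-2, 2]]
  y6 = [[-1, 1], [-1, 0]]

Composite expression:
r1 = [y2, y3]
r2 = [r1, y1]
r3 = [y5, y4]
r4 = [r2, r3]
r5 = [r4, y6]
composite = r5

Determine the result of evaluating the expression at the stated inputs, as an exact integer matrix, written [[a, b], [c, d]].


[[-48, 168], [120, 48]]

[y2, y3] = [[3, 0], [0, -3]]
[[y2, y3], y1] = [[0, -12], [0, 0]]
[y5, y4] = [[2, 4], [-5, -2]]
[[[y2, y3], y1], [y5, y4]] = [[60, 48], [0, -60]]
[[[[y2, y3], y1], [y5, y4]], y6] = [[-48, 168], [120, 48]]


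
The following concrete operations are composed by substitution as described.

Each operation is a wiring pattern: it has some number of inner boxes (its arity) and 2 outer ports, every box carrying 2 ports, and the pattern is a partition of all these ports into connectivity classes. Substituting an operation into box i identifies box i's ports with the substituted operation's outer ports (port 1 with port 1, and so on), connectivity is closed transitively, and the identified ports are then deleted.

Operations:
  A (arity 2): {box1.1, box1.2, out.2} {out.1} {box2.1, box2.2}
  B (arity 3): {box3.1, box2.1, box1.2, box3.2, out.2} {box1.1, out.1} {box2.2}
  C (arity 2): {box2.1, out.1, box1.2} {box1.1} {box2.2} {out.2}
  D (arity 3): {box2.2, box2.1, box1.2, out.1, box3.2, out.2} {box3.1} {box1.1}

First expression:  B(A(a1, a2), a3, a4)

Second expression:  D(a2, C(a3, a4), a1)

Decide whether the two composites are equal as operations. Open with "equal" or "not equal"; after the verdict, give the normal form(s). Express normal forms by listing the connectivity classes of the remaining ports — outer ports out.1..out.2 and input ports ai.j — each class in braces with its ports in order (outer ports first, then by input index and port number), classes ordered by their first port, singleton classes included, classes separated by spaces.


not equal — first {out.1} {out.2, a1.1, a1.2, a3.1, a4.1, a4.2} {a2.1, a2.2} {a3.2}, second {out.1, out.2, a1.2, a2.2, a3.2, a4.1} {a1.1} {a2.1} {a3.1} {a4.2}

Reducing the first expression gives {out.1} {out.2, a1.1, a1.2, a3.1, a4.1, a4.2} {a2.1, a2.2} {a3.2}
Reducing the second expression gives {out.1, out.2, a1.2, a2.2, a3.2, a4.1} {a1.1} {a2.1} {a3.1} {a4.2}
Distinct normal forms: not equal.


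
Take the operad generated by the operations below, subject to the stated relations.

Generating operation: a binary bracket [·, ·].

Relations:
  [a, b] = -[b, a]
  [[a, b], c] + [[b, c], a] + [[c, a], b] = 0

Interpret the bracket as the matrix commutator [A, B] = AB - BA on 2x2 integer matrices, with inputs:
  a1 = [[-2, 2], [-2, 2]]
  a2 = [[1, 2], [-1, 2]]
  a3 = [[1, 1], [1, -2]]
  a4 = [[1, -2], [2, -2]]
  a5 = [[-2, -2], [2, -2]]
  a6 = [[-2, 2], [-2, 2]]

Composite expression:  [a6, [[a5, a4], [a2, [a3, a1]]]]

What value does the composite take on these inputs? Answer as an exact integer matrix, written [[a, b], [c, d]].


[[0, 576], [576, 0]]

[a5, a4] = [[0, 6], [6, 0]]
[a3, a1] = [[-4, 10], [2, 4]]
[a2, [a3, a1]] = [[14, 6], [10, -14]]
[[a5, a4], [a2, [a3, a1]]] = [[24, -168], [168, -24]]
[a6, [[a5, a4], [a2, [a3, a1]]]] = [[0, 576], [576, 0]]


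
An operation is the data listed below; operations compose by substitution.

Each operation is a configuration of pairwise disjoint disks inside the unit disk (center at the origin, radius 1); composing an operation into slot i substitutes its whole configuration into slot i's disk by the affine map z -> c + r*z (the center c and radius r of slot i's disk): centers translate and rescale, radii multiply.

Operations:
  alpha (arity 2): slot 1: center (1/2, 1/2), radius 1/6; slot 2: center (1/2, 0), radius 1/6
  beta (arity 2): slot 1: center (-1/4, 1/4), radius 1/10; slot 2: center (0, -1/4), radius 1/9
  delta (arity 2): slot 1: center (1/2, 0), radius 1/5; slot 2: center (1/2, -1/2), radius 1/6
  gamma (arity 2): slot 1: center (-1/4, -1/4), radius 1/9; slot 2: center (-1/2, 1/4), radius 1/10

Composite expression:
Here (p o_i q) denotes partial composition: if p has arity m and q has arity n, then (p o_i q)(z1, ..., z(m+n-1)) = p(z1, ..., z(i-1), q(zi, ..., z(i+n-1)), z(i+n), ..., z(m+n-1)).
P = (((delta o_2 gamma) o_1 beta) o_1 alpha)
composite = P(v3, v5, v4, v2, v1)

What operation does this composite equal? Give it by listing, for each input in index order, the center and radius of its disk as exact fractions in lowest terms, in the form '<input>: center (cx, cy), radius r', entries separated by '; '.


v1: center (5/12, -11/24), radius 1/60; v2: center (11/24, -13/24), radius 1/54; v3: center (23/50, 3/50), radius 1/300; v4: center (1/2, -1/20), radius 1/45; v5: center (23/50, 1/20), radius 1/300

Only the slot chain above each v matters under delta; compose those maps.
tracing v3 down its 3-map path: center (23/50, 3/50), radius 1/300
tracing v5 down its 3-map path: center (23/50, 1/20), radius 1/300
tracing v4 down its 2-map path: center (1/2, -1/20), radius 1/45
tracing v2 down its 2-map path: center (11/24, -13/24), radius 1/54
tracing v1 down its 2-map path: center (5/12, -11/24), radius 1/60


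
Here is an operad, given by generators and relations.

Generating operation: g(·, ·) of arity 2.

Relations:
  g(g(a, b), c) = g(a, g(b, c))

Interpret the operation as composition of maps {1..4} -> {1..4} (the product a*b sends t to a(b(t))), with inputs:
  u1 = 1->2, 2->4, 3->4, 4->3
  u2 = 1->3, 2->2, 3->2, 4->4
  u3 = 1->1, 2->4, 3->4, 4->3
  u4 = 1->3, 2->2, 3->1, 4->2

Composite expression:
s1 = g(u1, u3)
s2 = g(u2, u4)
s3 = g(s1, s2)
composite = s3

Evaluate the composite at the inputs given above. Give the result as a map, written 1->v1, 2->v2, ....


1->3, 2->3, 3->3, 4->3

g(u1, u3) = 1->2, 2->3, 3->3, 4->4
g(u2, u4) = 1->2, 2->2, 3->3, 4->2
g(g(u1, u3), g(u2, u4)) = 1->3, 2->3, 3->3, 4->3


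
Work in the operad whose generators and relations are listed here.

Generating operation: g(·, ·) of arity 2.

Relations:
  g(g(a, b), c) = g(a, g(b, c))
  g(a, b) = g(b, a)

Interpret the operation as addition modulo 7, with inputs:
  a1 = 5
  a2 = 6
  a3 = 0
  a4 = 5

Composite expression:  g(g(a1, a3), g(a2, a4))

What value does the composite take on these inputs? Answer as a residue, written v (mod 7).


2 (mod 7)

g(a1, a3) = 5
g(a2, a4) = 4
g(g(a1, a3), g(a2, a4)) = 2


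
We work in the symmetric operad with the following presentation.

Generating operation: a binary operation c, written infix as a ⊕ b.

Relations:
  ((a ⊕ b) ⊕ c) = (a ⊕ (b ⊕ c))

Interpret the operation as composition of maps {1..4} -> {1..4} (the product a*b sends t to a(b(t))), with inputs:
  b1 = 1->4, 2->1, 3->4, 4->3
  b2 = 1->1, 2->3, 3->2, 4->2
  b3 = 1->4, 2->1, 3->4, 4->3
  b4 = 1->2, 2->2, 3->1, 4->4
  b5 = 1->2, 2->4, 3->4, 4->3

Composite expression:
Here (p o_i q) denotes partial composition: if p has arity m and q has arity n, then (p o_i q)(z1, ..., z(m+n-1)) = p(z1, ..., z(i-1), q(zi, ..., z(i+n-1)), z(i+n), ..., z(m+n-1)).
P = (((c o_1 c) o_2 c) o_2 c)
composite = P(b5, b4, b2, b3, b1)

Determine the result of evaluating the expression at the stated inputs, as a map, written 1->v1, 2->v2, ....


1->4, 2->4, 3->4, 4->4

(b4 ⊕ b2) = 1->2, 2->1, 3->2, 4->2
((b4 ⊕ b2) ⊕ b3) = 1->2, 2->2, 3->2, 4->2
(b5 ⊕ ((b4 ⊕ b2) ⊕ b3)) = 1->4, 2->4, 3->4, 4->4
((b5 ⊕ ((b4 ⊕ b2) ⊕ b3)) ⊕ b1) = 1->4, 2->4, 3->4, 4->4


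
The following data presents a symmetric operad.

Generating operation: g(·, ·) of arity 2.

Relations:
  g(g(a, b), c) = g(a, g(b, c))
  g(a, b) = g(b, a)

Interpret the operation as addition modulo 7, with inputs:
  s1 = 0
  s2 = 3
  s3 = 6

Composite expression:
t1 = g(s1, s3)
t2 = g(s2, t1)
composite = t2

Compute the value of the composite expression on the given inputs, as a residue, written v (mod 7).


2 (mod 7)

g(s1, s3) = 6
g(s2, g(s1, s3)) = 2


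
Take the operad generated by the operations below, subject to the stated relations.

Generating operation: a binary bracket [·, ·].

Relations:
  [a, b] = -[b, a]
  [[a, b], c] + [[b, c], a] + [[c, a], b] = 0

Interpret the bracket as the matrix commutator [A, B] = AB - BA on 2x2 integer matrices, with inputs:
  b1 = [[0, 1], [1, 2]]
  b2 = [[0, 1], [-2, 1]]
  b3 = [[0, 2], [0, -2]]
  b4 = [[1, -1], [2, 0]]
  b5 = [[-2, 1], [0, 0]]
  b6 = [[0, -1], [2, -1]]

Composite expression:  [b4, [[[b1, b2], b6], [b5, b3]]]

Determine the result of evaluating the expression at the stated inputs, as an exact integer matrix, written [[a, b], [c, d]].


[[-168, 168], [168, 168]]

[b1, b2] = [[-3, -1], [-5, 3]]
[[b1, b2], b6] = [[-7, 7], [7, 7]]
[b5, b3] = [[0, -6], [0, 0]]
[[[b1, b2], b6], [b5, b3]] = [[42, 84], [0, -42]]
[b4, [[[b1, b2], b6], [b5, b3]]] = [[-168, 168], [168, 168]]


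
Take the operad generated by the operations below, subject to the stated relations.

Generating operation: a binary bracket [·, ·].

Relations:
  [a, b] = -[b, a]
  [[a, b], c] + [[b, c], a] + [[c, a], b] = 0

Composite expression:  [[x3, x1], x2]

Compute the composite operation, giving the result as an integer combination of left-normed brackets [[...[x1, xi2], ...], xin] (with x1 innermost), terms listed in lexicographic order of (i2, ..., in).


-[[x1, x3], x2]


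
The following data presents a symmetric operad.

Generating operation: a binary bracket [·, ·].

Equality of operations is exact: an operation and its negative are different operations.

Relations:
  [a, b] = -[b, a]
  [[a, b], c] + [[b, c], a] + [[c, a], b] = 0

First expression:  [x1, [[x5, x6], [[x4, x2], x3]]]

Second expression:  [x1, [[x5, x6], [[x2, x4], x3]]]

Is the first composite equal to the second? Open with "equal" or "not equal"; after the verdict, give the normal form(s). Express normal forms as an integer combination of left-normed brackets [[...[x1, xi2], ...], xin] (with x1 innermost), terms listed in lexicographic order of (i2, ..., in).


Normal form of the first expression: [[[[[x1, x2], x4], x3], x5], x6] - [[[[[x1, x2], x4], x3], x6], x5] - [[[[[x1, x3], x2], x4], x5], x6] + [[[[[x1, x3], x2], x4], x6], x5] + [[[[[x1, x3], x4], x2], x5], x6] - [[[[[x1, x3], x4], x2], x6], x5] - [[[[[x1, x4], x2], x3], x5], x6] + [[[[[x1, x4], x2], x3], x6], x5] - [[[[[x1, x5], x6], x2], x4], x3] + [[[[[x1, x5], x6], x3], x2], x4] - [[[[[x1, x5], x6], x3], x4], x2] + [[[[[x1, x5], x6], x4], x2], x3] + [[[[[x1, x6], x5], x2], x4], x3] - [[[[[x1, x6], x5], x3], x2], x4] + [[[[[x1, x6], x5], x3], x4], x2] - [[[[[x1, x6], x5], x4], x2], x3]
Normal form of the second expression: -[[[[[x1, x2], x4], x3], x5], x6] + [[[[[x1, x2], x4], x3], x6], x5] + [[[[[x1, x3], x2], x4], x5], x6] - [[[[[x1, x3], x2], x4], x6], x5] - [[[[[x1, x3], x4], x2], x5], x6] + [[[[[x1, x3], x4], x2], x6], x5] + [[[[[x1, x4], x2], x3], x5], x6] - [[[[[x1, x4], x2], x3], x6], x5] + [[[[[x1, x5], x6], x2], x4], x3] - [[[[[x1, x5], x6], x3], x2], x4] + [[[[[x1, x5], x6], x3], x4], x2] - [[[[[x1, x5], x6], x4], x2], x3] - [[[[[x1, x6], x5], x2], x4], x3] + [[[[[x1, x6], x5], x3], x2], x4] - [[[[[x1, x6], x5], x3], x4], x2] + [[[[[x1, x6], x5], x4], x2], x3]
They disagree, so not equal.

not equal: they reduce to [[[[[x1, x2], x4], x3], x5], x6] - [[[[[x1, x2], x4], x3], x6], x5] - [[[[[x1, x3], x2], x4], x5], x6] + [[[[[x1, x3], x2], x4], x6], x5] + [[[[[x1, x3], x4], x2], x5], x6] - [[[[[x1, x3], x4], x2], x6], x5] - [[[[[x1, x4], x2], x3], x5], x6] + [[[[[x1, x4], x2], x3], x6], x5] - [[[[[x1, x5], x6], x2], x4], x3] + [[[[[x1, x5], x6], x3], x2], x4] - [[[[[x1, x5], x6], x3], x4], x2] + [[[[[x1, x5], x6], x4], x2], x3] + [[[[[x1, x6], x5], x2], x4], x3] - [[[[[x1, x6], x5], x3], x2], x4] + [[[[[x1, x6], x5], x3], x4], x2] - [[[[[x1, x6], x5], x4], x2], x3] and -[[[[[x1, x2], x4], x3], x5], x6] + [[[[[x1, x2], x4], x3], x6], x5] + [[[[[x1, x3], x2], x4], x5], x6] - [[[[[x1, x3], x2], x4], x6], x5] - [[[[[x1, x3], x4], x2], x5], x6] + [[[[[x1, x3], x4], x2], x6], x5] + [[[[[x1, x4], x2], x3], x5], x6] - [[[[[x1, x4], x2], x3], x6], x5] + [[[[[x1, x5], x6], x2], x4], x3] - [[[[[x1, x5], x6], x3], x2], x4] + [[[[[x1, x5], x6], x3], x4], x2] - [[[[[x1, x5], x6], x4], x2], x3] - [[[[[x1, x6], x5], x2], x4], x3] + [[[[[x1, x6], x5], x3], x2], x4] - [[[[[x1, x6], x5], x3], x4], x2] + [[[[[x1, x6], x5], x4], x2], x3]


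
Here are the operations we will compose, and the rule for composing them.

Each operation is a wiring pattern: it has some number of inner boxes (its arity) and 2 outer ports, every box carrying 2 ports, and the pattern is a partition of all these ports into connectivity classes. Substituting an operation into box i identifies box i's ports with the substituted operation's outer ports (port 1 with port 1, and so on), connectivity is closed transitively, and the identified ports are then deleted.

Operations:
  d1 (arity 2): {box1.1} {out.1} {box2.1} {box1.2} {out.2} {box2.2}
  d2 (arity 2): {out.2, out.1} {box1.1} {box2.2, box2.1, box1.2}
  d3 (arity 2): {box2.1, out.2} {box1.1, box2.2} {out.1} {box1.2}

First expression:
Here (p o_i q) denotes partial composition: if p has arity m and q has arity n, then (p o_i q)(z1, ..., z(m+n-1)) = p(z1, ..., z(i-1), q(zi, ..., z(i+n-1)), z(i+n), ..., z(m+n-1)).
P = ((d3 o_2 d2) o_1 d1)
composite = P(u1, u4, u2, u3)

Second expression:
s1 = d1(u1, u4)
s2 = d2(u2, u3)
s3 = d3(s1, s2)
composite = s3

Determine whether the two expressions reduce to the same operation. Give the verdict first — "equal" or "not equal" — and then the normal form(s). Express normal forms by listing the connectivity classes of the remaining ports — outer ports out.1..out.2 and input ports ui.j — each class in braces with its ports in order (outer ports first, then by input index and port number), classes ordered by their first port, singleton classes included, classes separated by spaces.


equal: each reduces to {out.1} {out.2} {u1.1} {u1.2} {u2.1} {u2.2, u3.1, u3.2} {u4.1} {u4.2}


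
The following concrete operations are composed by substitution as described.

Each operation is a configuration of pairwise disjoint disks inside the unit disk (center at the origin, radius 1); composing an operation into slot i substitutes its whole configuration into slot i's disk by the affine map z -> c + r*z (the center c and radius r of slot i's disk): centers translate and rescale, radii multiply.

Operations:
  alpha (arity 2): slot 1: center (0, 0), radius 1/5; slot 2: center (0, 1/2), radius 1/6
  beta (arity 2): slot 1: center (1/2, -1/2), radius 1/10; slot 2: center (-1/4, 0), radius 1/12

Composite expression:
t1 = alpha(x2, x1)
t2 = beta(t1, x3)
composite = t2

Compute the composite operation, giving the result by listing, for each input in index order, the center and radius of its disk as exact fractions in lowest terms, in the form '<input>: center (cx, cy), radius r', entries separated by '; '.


Follow each x-input down from beta: c' goes to c + r*c', radius to r*r'.
input x2: applying the 2 nested substitutions gives center (1/2, -1/2), radius 1/50
input x1: applying the 2 nested substitutions gives center (1/2, -9/20), radius 1/60
input x3: applying the 1 nested substitution gives center (-1/4, 0), radius 1/12

x1: center (1/2, -9/20), radius 1/60; x2: center (1/2, -1/2), radius 1/50; x3: center (-1/4, 0), radius 1/12


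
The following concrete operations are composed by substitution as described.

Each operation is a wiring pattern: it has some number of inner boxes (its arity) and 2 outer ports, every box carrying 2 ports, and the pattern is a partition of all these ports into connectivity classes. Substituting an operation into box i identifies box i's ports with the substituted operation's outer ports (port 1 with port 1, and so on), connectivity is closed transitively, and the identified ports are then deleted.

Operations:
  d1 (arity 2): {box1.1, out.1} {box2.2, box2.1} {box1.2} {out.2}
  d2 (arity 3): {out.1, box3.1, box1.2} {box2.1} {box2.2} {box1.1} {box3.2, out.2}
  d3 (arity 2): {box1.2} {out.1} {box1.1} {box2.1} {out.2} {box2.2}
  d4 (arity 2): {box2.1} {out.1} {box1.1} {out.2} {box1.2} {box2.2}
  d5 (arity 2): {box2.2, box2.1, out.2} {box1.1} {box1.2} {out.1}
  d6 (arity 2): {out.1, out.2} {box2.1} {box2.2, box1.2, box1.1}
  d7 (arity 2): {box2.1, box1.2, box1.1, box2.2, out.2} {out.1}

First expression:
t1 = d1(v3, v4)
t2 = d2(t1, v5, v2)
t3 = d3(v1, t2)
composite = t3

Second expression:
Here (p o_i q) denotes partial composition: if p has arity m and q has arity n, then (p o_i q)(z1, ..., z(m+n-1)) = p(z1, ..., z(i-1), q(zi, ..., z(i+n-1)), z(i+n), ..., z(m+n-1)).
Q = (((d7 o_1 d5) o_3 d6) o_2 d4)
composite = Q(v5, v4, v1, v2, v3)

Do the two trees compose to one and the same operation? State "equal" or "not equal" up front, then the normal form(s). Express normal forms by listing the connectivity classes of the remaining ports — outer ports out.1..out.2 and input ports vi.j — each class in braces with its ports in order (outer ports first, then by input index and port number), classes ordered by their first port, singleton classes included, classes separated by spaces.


not equal; the first gives {out.1} {out.2} {v1.1} {v1.2} {v2.1} {v2.2} {v3.1} {v3.2} {v4.1, v4.2} {v5.1} {v5.2} and the second {out.1} {out.2} {v1.1} {v1.2} {v2.1, v2.2, v3.2} {v3.1} {v4.1} {v4.2} {v5.1} {v5.2}

The first expression, normalized: {out.1} {out.2} {v1.1} {v1.2} {v2.1} {v2.2} {v3.1} {v3.2} {v4.1, v4.2} {v5.1} {v5.2}
The second expression, normalized: {out.1} {out.2} {v1.1} {v1.2} {v2.1, v2.2, v3.2} {v3.1} {v4.1} {v4.2} {v5.1} {v5.2}
No match — not equal.


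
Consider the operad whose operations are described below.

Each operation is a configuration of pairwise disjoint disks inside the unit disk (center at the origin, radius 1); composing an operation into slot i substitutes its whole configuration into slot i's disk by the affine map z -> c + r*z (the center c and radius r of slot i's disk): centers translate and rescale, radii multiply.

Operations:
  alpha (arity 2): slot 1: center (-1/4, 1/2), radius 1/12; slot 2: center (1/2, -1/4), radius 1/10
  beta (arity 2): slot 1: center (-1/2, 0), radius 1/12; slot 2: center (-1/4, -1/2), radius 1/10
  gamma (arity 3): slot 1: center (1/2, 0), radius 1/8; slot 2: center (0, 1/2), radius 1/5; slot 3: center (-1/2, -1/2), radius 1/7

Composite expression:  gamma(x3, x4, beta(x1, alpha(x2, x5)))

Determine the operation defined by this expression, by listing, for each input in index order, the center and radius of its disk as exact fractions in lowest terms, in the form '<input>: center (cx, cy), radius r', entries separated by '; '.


x1: center (-4/7, -1/2), radius 1/84; x2: center (-151/280, -79/140), radius 1/840; x3: center (1/2, 0), radius 1/8; x4: center (0, 1/2), radius 1/5; x5: center (-37/70, -23/40), radius 1/700

Each x-disk chains the slot maps above it in gamma; radii multiply.
input x3: composing its 1 substitution step yields center (1/2, 0), radius 1/8
input x4: composing its 1 substitution step yields center (0, 1/2), radius 1/5
input x1: composing its 2 substitution steps yields center (-4/7, -1/2), radius 1/84
input x2: composing its 3 substitution steps yields center (-151/280, -79/140), radius 1/840
input x5: composing its 3 substitution steps yields center (-37/70, -23/40), radius 1/700


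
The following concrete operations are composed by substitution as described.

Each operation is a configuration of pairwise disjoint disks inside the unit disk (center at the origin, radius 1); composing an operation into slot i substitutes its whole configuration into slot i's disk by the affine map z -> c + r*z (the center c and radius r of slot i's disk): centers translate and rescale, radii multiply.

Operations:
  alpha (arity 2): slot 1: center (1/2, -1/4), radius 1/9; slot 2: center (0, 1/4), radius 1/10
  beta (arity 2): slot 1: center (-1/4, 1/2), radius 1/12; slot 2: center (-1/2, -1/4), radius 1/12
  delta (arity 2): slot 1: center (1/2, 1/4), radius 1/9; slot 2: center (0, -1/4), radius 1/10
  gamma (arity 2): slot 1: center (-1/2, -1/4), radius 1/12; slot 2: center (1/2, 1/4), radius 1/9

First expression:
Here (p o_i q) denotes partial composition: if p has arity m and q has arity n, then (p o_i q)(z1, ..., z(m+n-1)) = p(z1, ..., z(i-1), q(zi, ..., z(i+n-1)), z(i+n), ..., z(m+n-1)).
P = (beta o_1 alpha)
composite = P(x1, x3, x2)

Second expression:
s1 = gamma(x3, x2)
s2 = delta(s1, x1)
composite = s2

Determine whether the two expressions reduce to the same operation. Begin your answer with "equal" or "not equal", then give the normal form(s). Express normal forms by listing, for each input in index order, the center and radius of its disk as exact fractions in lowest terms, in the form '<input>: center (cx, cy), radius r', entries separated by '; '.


not equal; first: x1: center (-5/24, 23/48), radius 1/108; x2: center (-1/2, -1/4), radius 1/12; x3: center (-1/4, 25/48), radius 1/120; second: x1: center (0, -1/4), radius 1/10; x2: center (5/9, 5/18), radius 1/81; x3: center (4/9, 2/9), radius 1/108

Normal form of the first expression: x1: center (-5/24, 23/48), radius 1/108; x2: center (-1/2, -1/4), radius 1/12; x3: center (-1/4, 25/48), radius 1/120
Normal form of the second expression: x1: center (0, -1/4), radius 1/10; x2: center (5/9, 5/18), radius 1/81; x3: center (4/9, 2/9), radius 1/108
The normal forms differ: not equal.


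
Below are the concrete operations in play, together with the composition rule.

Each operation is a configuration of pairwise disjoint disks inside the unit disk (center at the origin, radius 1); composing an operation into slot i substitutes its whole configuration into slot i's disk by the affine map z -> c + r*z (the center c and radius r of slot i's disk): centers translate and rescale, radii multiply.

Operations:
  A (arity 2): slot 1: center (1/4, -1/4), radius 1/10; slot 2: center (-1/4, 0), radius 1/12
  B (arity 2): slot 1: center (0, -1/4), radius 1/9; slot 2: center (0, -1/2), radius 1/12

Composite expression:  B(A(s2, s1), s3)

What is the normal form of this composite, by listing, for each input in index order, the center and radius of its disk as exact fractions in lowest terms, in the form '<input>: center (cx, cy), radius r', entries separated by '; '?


Each s-disk chains the slot maps above it in B; radii multiply.
for s2, the 2-step affine chain lands on center (1/36, -5/18), radius 1/90
for s1, the 2-step affine chain lands on center (-1/36, -1/4), radius 1/108
for s3, the 1-step affine chain lands on center (0, -1/2), radius 1/12

s1: center (-1/36, -1/4), radius 1/108; s2: center (1/36, -5/18), radius 1/90; s3: center (0, -1/2), radius 1/12


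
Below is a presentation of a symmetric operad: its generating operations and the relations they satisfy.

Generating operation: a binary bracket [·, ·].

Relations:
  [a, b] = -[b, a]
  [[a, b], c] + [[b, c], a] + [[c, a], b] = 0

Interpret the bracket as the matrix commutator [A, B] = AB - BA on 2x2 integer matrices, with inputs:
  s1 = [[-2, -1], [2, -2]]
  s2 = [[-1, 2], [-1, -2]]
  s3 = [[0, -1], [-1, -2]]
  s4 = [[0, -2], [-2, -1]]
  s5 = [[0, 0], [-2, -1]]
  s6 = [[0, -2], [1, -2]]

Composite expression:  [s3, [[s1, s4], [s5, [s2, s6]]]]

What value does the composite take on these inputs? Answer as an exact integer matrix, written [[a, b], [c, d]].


[[36, -66], [138, -36]]

[s1, s4] = [[6, 1], [2, -6]]
[s2, s6] = [[0, -6], [-3, 0]]
[s5, [s2, s6]] = [[-12, -6], [3, 12]]
[[s1, s4], [s5, [s2, s6]]] = [[15, -48], [-84, -15]]
[s3, [[s1, s4], [s5, [s2, s6]]]] = [[36, -66], [138, -36]]


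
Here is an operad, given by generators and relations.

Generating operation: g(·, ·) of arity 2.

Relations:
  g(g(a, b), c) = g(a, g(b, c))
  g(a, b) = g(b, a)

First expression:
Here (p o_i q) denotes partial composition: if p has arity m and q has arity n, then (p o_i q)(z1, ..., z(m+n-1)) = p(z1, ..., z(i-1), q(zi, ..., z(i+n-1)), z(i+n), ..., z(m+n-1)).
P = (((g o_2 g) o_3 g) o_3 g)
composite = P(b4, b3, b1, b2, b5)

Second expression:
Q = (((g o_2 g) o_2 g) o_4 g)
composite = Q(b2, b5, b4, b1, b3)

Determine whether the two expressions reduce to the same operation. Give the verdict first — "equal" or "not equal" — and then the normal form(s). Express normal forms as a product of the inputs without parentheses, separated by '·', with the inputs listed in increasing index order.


equal — both sides give b1 · b2 · b3 · b4 · b5

In normal form, the first expression is b1 · b2 · b3 · b4 · b5
In normal form, the second expression is b1 · b2 · b3 · b4 · b5
The forms coincide; equal.


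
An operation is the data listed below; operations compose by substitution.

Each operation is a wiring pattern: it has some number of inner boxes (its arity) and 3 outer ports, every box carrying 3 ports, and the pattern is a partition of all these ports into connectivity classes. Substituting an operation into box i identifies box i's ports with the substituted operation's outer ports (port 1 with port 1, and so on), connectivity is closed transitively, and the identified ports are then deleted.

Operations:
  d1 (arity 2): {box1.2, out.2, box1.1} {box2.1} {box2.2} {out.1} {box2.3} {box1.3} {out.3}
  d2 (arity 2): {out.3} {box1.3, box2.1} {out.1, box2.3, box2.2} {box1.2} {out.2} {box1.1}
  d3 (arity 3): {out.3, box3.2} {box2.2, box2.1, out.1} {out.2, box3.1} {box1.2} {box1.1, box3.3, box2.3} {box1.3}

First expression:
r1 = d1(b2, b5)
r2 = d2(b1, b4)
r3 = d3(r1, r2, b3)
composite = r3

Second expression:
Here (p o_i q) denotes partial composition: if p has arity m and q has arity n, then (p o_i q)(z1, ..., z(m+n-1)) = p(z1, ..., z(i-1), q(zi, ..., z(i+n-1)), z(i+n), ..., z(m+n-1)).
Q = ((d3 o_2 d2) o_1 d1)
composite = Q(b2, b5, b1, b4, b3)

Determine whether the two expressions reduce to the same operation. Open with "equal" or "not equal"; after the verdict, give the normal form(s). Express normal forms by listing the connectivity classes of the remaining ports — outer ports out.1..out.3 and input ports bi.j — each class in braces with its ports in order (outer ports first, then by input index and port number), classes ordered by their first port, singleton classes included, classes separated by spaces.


equal: each reduces to {out.1, b4.2, b4.3} {out.2, b3.1} {out.3, b3.2} {b1.1} {b1.2} {b1.3, b4.1} {b2.1, b2.2} {b2.3} {b3.3} {b5.1} {b5.2} {b5.3}

The first expression, normalized: {out.1, b4.2, b4.3} {out.2, b3.1} {out.3, b3.2} {b1.1} {b1.2} {b1.3, b4.1} {b2.1, b2.2} {b2.3} {b3.3} {b5.1} {b5.2} {b5.3}
The second expression, normalized: {out.1, b4.2, b4.3} {out.2, b3.1} {out.3, b3.2} {b1.1} {b1.2} {b1.3, b4.1} {b2.1, b2.2} {b2.3} {b3.3} {b5.1} {b5.2} {b5.3}
Both agree, so they are equal.


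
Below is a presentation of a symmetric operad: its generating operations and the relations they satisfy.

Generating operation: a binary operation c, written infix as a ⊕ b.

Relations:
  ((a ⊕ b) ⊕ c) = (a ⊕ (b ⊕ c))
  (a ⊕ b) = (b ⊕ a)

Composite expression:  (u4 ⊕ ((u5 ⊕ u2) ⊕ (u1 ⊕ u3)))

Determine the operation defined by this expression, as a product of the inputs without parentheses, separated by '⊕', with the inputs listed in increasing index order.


Any arrangement under c is one operation, so sort the u-inputs.
(u5 ⊕ u2) collapses to u5 ⊕ u2
(u1 ⊕ u3) collapses to u1 ⊕ u3
((u5 ⊕ u2) ⊕ (u1 ⊕ u3)) collapses to u5 ⊕ u2 ⊕ u1 ⊕ u3
(u4 ⊕ ((u5 ⊕ u2) ⊕ (u1 ⊕ u3))) collapses to u4 ⊕ u5 ⊕ u2 ⊕ u1 ⊕ u3
reordering the factors by index: u1 ⊕ u2 ⊕ u3 ⊕ u4 ⊕ u5

u1 ⊕ u2 ⊕ u3 ⊕ u4 ⊕ u5


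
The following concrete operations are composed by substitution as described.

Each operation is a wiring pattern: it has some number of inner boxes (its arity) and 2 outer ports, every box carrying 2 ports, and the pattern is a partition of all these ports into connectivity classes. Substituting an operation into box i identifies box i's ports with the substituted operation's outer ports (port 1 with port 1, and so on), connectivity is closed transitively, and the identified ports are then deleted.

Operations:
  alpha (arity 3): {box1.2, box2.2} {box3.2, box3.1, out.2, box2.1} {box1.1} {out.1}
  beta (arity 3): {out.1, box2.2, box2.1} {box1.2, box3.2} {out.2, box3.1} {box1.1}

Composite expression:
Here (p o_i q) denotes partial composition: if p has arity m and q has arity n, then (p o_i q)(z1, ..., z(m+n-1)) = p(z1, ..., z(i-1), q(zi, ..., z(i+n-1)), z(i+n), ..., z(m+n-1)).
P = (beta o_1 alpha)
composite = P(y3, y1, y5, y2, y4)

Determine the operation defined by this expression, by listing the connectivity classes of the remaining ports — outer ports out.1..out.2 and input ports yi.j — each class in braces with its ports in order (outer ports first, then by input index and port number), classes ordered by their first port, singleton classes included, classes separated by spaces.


{out.1, y2.1, y2.2} {out.2, y4.1} {y1.1, y4.2, y5.1, y5.2} {y1.2, y3.2} {y3.1}

Two ports join when wires chain via beta-identified ports.
stage alpha: inputs (y3, y1, y5), connectivity {out.1} {out.2, y1.1, y5.1, y5.2} {y1.2, y3.2} {y3.1}, out.j its boundary
stage beta: inputs (y3, y1, y5, y2, y4), connectivity {out.1, y2.1, y2.2} {out.2, y4.1} {y1.1, y4.2, y5.1, y5.2} {y1.2, y3.2} {y3.1}, out.j its boundary


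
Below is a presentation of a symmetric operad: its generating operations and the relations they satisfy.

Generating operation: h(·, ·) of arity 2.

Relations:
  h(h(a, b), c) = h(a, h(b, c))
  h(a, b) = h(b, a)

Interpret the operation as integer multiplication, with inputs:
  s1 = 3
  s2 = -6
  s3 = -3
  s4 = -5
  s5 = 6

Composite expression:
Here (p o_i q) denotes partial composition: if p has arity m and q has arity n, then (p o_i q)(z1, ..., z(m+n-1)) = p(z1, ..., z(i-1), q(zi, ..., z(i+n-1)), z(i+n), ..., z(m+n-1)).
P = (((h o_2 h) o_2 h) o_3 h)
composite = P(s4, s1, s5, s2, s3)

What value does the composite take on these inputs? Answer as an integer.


-1620

h(s5, s2) = -36
h(s1, h(s5, s2)) = -108
h(h(s1, h(s5, s2)), s3) = 324
h(s4, h(h(s1, h(s5, s2)), s3)) = -1620
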